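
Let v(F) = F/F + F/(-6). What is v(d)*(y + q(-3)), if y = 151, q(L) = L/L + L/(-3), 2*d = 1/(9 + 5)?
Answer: 8517/56 ≈ 152.09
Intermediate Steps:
d = 1/28 (d = 1/(2*(9 + 5)) = (1/2)/14 = (1/2)*(1/14) = 1/28 ≈ 0.035714)
q(L) = 1 - L/3 (q(L) = 1 + L*(-1/3) = 1 - L/3)
v(F) = 1 - F/6 (v(F) = 1 + F*(-1/6) = 1 - F/6)
v(d)*(y + q(-3)) = (1 - 1/6*1/28)*(151 + (1 - 1/3*(-3))) = (1 - 1/168)*(151 + (1 + 1)) = 167*(151 + 2)/168 = (167/168)*153 = 8517/56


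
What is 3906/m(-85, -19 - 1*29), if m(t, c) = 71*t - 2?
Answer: -3906/6037 ≈ -0.64701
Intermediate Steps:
m(t, c) = -2 + 71*t
3906/m(-85, -19 - 1*29) = 3906/(-2 + 71*(-85)) = 3906/(-2 - 6035) = 3906/(-6037) = 3906*(-1/6037) = -3906/6037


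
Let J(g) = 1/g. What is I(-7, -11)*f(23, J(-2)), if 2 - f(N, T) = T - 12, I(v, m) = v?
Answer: -203/2 ≈ -101.50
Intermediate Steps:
f(N, T) = 14 - T (f(N, T) = 2 - (T - 12) = 2 - (-12 + T) = 2 + (12 - T) = 14 - T)
I(-7, -11)*f(23, J(-2)) = -7*(14 - 1/(-2)) = -7*(14 - 1*(-½)) = -7*(14 + ½) = -7*29/2 = -203/2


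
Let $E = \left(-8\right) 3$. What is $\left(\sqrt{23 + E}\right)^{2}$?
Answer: $-1$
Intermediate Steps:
$E = -24$
$\left(\sqrt{23 + E}\right)^{2} = \left(\sqrt{23 - 24}\right)^{2} = \left(\sqrt{-1}\right)^{2} = i^{2} = -1$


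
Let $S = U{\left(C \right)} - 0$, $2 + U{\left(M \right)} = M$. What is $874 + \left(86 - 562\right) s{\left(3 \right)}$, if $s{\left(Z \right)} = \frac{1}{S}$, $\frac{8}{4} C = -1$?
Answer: $\frac{5322}{5} \approx 1064.4$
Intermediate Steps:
$C = - \frac{1}{2}$ ($C = \frac{1}{2} \left(-1\right) = - \frac{1}{2} \approx -0.5$)
$U{\left(M \right)} = -2 + M$
$S = - \frac{5}{2}$ ($S = \left(-2 - \frac{1}{2}\right) - 0 = - \frac{5}{2} + 0 = - \frac{5}{2} \approx -2.5$)
$s{\left(Z \right)} = - \frac{2}{5}$ ($s{\left(Z \right)} = \frac{1}{- \frac{5}{2}} = - \frac{2}{5}$)
$874 + \left(86 - 562\right) s{\left(3 \right)} = 874 + \left(86 - 562\right) \left(- \frac{2}{5}\right) = 874 - - \frac{952}{5} = 874 + \frac{952}{5} = \frac{5322}{5}$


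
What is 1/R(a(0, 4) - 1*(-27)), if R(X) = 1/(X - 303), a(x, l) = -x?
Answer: -276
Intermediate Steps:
R(X) = 1/(-303 + X)
1/R(a(0, 4) - 1*(-27)) = 1/(1/(-303 + (-1*0 - 1*(-27)))) = 1/(1/(-303 + (0 + 27))) = 1/(1/(-303 + 27)) = 1/(1/(-276)) = 1/(-1/276) = -276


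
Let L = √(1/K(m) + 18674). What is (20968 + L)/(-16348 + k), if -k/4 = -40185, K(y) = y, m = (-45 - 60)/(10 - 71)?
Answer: 2621/18049 + √205887255/15161160 ≈ 0.14616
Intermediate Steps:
m = 105/61 (m = -105/(-61) = -105*(-1/61) = 105/61 ≈ 1.7213)
k = 160740 (k = -4*(-40185) = 160740)
L = √205887255/105 (L = √(1/(105/61) + 18674) = √(61/105 + 18674) = √(1960831/105) = √205887255/105 ≈ 136.66)
(20968 + L)/(-16348 + k) = (20968 + √205887255/105)/(-16348 + 160740) = (20968 + √205887255/105)/144392 = (20968 + √205887255/105)*(1/144392) = 2621/18049 + √205887255/15161160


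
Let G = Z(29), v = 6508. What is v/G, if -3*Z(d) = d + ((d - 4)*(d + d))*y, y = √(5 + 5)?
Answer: 6508/241657 - 325400*√10/241657 ≈ -4.2312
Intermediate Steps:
y = √10 ≈ 3.1623
Z(d) = -d/3 - 2*d*√10*(-4 + d)/3 (Z(d) = -(d + ((d - 4)*(d + d))*√10)/3 = -(d + ((-4 + d)*(2*d))*√10)/3 = -(d + (2*d*(-4 + d))*√10)/3 = -(d + 2*d*√10*(-4 + d))/3 = -d/3 - 2*d*√10*(-4 + d)/3)
G = -29/3 - 1450*√10/3 (G = (⅓)*29*(-1 + 8*√10 - 2*29*√10) = (⅓)*29*(-1 + 8*√10 - 58*√10) = (⅓)*29*(-1 - 50*√10) = -29/3 - 1450*√10/3 ≈ -1538.1)
v/G = 6508/(-29/3 - 1450*√10/3)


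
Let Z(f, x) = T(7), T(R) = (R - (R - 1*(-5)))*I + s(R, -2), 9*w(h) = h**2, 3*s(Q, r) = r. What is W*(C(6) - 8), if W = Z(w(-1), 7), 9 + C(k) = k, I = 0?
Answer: 22/3 ≈ 7.3333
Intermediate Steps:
s(Q, r) = r/3
C(k) = -9 + k
w(h) = h**2/9
T(R) = -2/3 (T(R) = (R - (R - 1*(-5)))*0 + (1/3)*(-2) = (R - (R + 5))*0 - 2/3 = (R - (5 + R))*0 - 2/3 = (R + (-5 - R))*0 - 2/3 = -5*0 - 2/3 = 0 - 2/3 = -2/3)
Z(f, x) = -2/3
W = -2/3 ≈ -0.66667
W*(C(6) - 8) = -2*((-9 + 6) - 8)/3 = -2*(-3 - 8)/3 = -2/3*(-11) = 22/3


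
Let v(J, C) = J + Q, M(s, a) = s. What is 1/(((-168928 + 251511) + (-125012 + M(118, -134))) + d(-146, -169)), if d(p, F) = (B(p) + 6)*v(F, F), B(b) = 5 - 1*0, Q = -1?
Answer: -1/44181 ≈ -2.2634e-5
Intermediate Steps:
v(J, C) = -1 + J (v(J, C) = J - 1 = -1 + J)
B(b) = 5 (B(b) = 5 + 0 = 5)
d(p, F) = -11 + 11*F (d(p, F) = (5 + 6)*(-1 + F) = 11*(-1 + F) = -11 + 11*F)
1/(((-168928 + 251511) + (-125012 + M(118, -134))) + d(-146, -169)) = 1/(((-168928 + 251511) + (-125012 + 118)) + (-11 + 11*(-169))) = 1/((82583 - 124894) + (-11 - 1859)) = 1/(-42311 - 1870) = 1/(-44181) = -1/44181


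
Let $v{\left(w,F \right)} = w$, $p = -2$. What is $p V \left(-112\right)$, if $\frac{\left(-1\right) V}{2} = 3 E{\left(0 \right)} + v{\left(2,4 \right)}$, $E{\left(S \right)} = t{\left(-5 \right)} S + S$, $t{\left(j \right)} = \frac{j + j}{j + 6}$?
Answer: $-896$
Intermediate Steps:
$t{\left(j \right)} = \frac{2 j}{6 + j}$
$E{\left(S \right)} = - 9 S$ ($E{\left(S \right)} = 2 \left(-5\right) \frac{1}{6 - 5} S + S = 2 \left(-5\right) 1^{-1} S + S = 2 \left(-5\right) 1 S + S = - 10 S + S = - 9 S$)
$V = -4$ ($V = - 2 \left(3 \left(\left(-9\right) 0\right) + 2\right) = - 2 \left(3 \cdot 0 + 2\right) = - 2 \left(0 + 2\right) = \left(-2\right) 2 = -4$)
$p V \left(-112\right) = \left(-2\right) \left(-4\right) \left(-112\right) = 8 \left(-112\right) = -896$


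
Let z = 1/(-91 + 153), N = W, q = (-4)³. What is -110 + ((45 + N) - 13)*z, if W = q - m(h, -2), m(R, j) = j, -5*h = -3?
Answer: -3425/31 ≈ -110.48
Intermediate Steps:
h = ⅗ (h = -⅕*(-3) = ⅗ ≈ 0.60000)
q = -64
W = -62 (W = -64 - 1*(-2) = -64 + 2 = -62)
N = -62
z = 1/62 ≈ 0.016129
-110 + ((45 + N) - 13)*z = -110 + ((45 - 62) - 13)*(1/62) = -110 + (-17 - 13)*(1/62) = -110 - 30*1/62 = -110 - 15/31 = -3425/31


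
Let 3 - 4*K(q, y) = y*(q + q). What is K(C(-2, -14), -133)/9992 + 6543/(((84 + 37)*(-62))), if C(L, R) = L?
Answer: -132739591/149919968 ≈ -0.88540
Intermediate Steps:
K(q, y) = ¾ - q*y/2 (K(q, y) = ¾ - y*(q + q)/4 = ¾ - y*2*q/4 = ¾ - q*y/2)
K(C(-2, -14), -133)/9992 + 6543/(((84 + 37)*(-62))) = (¾ - ½*(-2)*(-133))/9992 + 6543/(((84 + 37)*(-62))) = (¾ - 133)*(1/9992) + 6543/((121*(-62))) = -529/4*1/9992 + 6543/(-7502) = -529/39968 + 6543*(-1/7502) = -529/39968 - 6543/7502 = -132739591/149919968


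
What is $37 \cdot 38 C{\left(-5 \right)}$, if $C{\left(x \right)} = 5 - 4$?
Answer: $1406$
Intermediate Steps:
$C{\left(x \right)} = 1$
$37 \cdot 38 C{\left(-5 \right)} = 37 \cdot 38 \cdot 1 = 1406 \cdot 1 = 1406$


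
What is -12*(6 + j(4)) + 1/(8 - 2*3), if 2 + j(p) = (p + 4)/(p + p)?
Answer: -119/2 ≈ -59.500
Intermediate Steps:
j(p) = -2 + (4 + p)/(2*p) (j(p) = -2 + (p + 4)/(p + p) = -2 + (4 + p)/((2*p)) = -2 + (4 + p)*(1/(2*p)) = -2 + (4 + p)/(2*p))
-12*(6 + j(4)) + 1/(8 - 2*3) = -12*(6 + (-3/2 + 2/4)) + 1/(8 - 2*3) = -12*(6 + (-3/2 + 2*(1/4))) + 1/(8 - 6) = -12*(6 + (-3/2 + 1/2)) + 1/2 = -12*(6 - 1) + 1/2 = -12*5 + 1/2 = -3*20 + 1/2 = -60 + 1/2 = -119/2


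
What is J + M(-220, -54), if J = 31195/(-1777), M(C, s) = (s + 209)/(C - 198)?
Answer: -13314945/742786 ≈ -17.926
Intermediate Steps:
M(C, s) = (209 + s)/(-198 + C)
J = -31195/1777 (J = 31195*(-1/1777) = -31195/1777 ≈ -17.555)
J + M(-220, -54) = -31195/1777 + (209 - 54)/(-198 - 220) = -31195/1777 + 155/(-418) = -31195/1777 - 1/418*155 = -31195/1777 - 155/418 = -13314945/742786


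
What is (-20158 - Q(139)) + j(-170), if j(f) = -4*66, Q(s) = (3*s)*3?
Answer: -21673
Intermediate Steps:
Q(s) = 9*s
j(f) = -264
(-20158 - Q(139)) + j(-170) = (-20158 - 9*139) - 264 = (-20158 - 1*1251) - 264 = (-20158 - 1251) - 264 = -21409 - 264 = -21673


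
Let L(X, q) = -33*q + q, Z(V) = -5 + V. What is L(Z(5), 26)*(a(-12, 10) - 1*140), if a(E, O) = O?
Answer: 108160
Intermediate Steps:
L(X, q) = -32*q
L(Z(5), 26)*(a(-12, 10) - 1*140) = (-32*26)*(10 - 1*140) = -832*(10 - 140) = -832*(-130) = 108160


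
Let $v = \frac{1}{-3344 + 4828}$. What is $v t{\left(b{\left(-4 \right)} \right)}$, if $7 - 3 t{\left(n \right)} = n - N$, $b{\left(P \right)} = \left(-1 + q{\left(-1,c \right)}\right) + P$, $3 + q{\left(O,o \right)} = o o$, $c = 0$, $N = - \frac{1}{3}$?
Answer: $\frac{11}{3339} \approx 0.0032944$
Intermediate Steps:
$N = - \frac{1}{3}$ ($N = \left(-1\right) \frac{1}{3} = - \frac{1}{3} \approx -0.33333$)
$q{\left(O,o \right)} = -3 + o^{2}$ ($q{\left(O,o \right)} = -3 + o o = -3 + o^{2}$)
$v = \frac{1}{1484} \approx 0.00067385$
$b{\left(P \right)} = -4 + P$ ($b{\left(P \right)} = \left(-1 - \left(3 - 0^{2}\right)\right) + P = \left(-1 + \left(-3 + 0\right)\right) + P = \left(-1 - 3\right) + P = -4 + P$)
$t{\left(n \right)} = \frac{20}{9} - \frac{n}{3}$ ($t{\left(n \right)} = \frac{7}{3} - \frac{n - - \frac{1}{3}}{3} = \frac{7}{3} - \frac{n + \frac{1}{3}}{3} = \frac{7}{3} - \frac{\frac{1}{3} + n}{3} = \frac{7}{3} - \left(\frac{1}{9} + \frac{n}{3}\right) = \frac{20}{9} - \frac{n}{3}$)
$v t{\left(b{\left(-4 \right)} \right)} = \frac{\frac{20}{9} - \frac{-4 - 4}{3}}{1484} = \frac{\frac{20}{9} - - \frac{8}{3}}{1484} = \frac{\frac{20}{9} + \frac{8}{3}}{1484} = \frac{1}{1484} \cdot \frac{44}{9} = \frac{11}{3339}$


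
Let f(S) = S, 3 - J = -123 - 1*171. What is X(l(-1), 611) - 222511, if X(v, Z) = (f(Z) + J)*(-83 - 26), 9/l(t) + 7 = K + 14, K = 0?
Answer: -321483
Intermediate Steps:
l(t) = 9/7 (l(t) = 9/(-7 + (0 + 14)) = 9/(-7 + 14) = 9/7)
J = 297 (J = 3 - (-123 - 1*171) = 3 - (-123 - 171) = 3 - 1*(-294) = 3 + 294 = 297)
X(v, Z) = -32373 - 109*Z (X(v, Z) = (Z + 297)*(-83 - 26) = (297 + Z)*(-109) = -32373 - 109*Z)
X(l(-1), 611) - 222511 = (-32373 - 109*611) - 222511 = (-32373 - 66599) - 222511 = -98972 - 222511 = -321483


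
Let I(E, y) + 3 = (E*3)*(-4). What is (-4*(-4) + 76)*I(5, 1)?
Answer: -5796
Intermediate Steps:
I(E, y) = -3 - 12*E (I(E, y) = -3 + (E*3)*(-4) = -3 + (3*E)*(-4) = -3 - 12*E)
(-4*(-4) + 76)*I(5, 1) = (-4*(-4) + 76)*(-3 - 12*5) = (16 + 76)*(-3 - 60) = 92*(-63) = -5796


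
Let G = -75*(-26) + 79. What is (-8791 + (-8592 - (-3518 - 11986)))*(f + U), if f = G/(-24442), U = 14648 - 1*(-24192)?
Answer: -1783782146629/24442 ≈ -7.2980e+7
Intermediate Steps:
G = 2029 (G = 1950 + 79 = 2029)
U = 38840 (U = 14648 + 24192 = 38840)
f = -2029/24442 (f = 2029/(-24442) = 2029*(-1/24442) = -2029/24442 ≈ -0.083013)
(-8791 + (-8592 - (-3518 - 11986)))*(f + U) = (-8791 + (-8592 - (-3518 - 11986)))*(-2029/24442 + 38840) = (-8791 + (-8592 - 1*(-15504)))*(949325251/24442) = (-8791 + (-8592 + 15504))*(949325251/24442) = (-8791 + 6912)*(949325251/24442) = -1879*949325251/24442 = -1783782146629/24442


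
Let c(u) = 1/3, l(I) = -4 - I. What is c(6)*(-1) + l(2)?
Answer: -19/3 ≈ -6.3333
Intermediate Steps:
c(u) = ⅓ (c(u) = 1*(⅓) = ⅓)
c(6)*(-1) + l(2) = (⅓)*(-1) + (-4 - 1*2) = -⅓ + (-4 - 2) = -⅓ - 6 = -19/3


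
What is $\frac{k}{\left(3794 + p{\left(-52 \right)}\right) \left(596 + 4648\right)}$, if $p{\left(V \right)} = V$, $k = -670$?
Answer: $- \frac{335}{9811524} \approx -3.4144 \cdot 10^{-5}$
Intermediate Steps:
$\frac{k}{\left(3794 + p{\left(-52 \right)}\right) \left(596 + 4648\right)} = - \frac{670}{\left(3794 - 52\right) \left(596 + 4648\right)} = - \frac{670}{3742 \cdot 5244} = - \frac{670}{19623048} = \left(-670\right) \frac{1}{19623048} = - \frac{335}{9811524}$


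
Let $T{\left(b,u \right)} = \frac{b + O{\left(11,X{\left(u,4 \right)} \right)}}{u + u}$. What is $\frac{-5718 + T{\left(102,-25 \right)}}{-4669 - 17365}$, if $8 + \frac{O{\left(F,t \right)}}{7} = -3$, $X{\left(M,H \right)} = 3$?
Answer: $\frac{11437}{44068} \approx 0.25953$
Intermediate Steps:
$O{\left(F,t \right)} = -77$ ($O{\left(F,t \right)} = -56 + 7 \left(-3\right) = -56 - 21 = -77$)
$T{\left(b,u \right)} = \frac{-77 + b}{2 u}$ ($T{\left(b,u \right)} = \frac{b - 77}{u + u} = \frac{-77 + b}{2 u}$)
$\frac{-5718 + T{\left(102,-25 \right)}}{-4669 - 17365} = \frac{-5718 + \frac{-77 + 102}{2 \left(-25\right)}}{-4669 - 17365} = \frac{-5718 + \frac{1}{2} \left(- \frac{1}{25}\right) 25}{-22034} = \left(-5718 - \frac{1}{2}\right) \left(- \frac{1}{22034}\right) = \left(- \frac{11437}{2}\right) \left(- \frac{1}{22034}\right) = \frac{11437}{44068}$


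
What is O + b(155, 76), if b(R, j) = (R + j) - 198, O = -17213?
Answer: -17180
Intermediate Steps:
b(R, j) = -198 + R + j
O + b(155, 76) = -17213 + (-198 + 155 + 76) = -17213 + 33 = -17180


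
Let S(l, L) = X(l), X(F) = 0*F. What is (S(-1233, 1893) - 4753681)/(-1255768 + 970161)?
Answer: 4753681/285607 ≈ 16.644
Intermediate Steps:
X(F) = 0
S(l, L) = 0
(S(-1233, 1893) - 4753681)/(-1255768 + 970161) = (0 - 4753681)/(-1255768 + 970161) = -4753681/(-285607) = -4753681*(-1/285607) = 4753681/285607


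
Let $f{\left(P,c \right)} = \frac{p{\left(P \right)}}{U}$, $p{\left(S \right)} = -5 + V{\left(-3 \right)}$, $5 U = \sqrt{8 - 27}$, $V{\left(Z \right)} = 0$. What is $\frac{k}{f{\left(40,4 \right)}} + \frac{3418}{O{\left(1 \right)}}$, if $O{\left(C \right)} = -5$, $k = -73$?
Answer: $- \frac{3418}{5} + \frac{73 i \sqrt{19}}{25} \approx -683.6 + 12.728 i$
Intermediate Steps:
$U = \frac{i \sqrt{19}}{5}$ ($U = \frac{\sqrt{8 - 27}}{5} = \frac{\sqrt{-19}}{5} = \frac{i \sqrt{19}}{5} \approx 0.87178 i$)
$p{\left(S \right)} = -5$ ($p{\left(S \right)} = -5 + 0 = -5$)
$f{\left(P,c \right)} = \frac{25 i \sqrt{19}}{19}$ ($f{\left(P,c \right)} = - \frac{5}{\frac{1}{5} i \sqrt{19}} = - 5 \left(- \frac{5 i \sqrt{19}}{19}\right) = \frac{25 i \sqrt{19}}{19}$)
$\frac{k}{f{\left(40,4 \right)}} + \frac{3418}{O{\left(1 \right)}} = - \frac{73}{\frac{25}{19} i \sqrt{19}} + \frac{3418}{-5} = - 73 \left(- \frac{i \sqrt{19}}{25}\right) + 3418 \left(- \frac{1}{5}\right) = \frac{73 i \sqrt{19}}{25} - \frac{3418}{5} = - \frac{3418}{5} + \frac{73 i \sqrt{19}}{25}$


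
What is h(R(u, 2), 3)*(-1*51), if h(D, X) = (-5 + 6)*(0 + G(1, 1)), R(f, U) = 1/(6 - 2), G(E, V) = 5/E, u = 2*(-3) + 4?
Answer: -255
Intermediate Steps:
u = -2 (u = -6 + 4 = -2)
R(f, U) = ¼ (R(f, U) = 1/4 = ¼)
h(D, X) = 5 (h(D, X) = (-5 + 6)*(0 + 5/1) = 1*(0 + 5*1) = 1*(0 + 5) = 1*5 = 5)
h(R(u, 2), 3)*(-1*51) = 5*(-1*51) = 5*(-51) = -255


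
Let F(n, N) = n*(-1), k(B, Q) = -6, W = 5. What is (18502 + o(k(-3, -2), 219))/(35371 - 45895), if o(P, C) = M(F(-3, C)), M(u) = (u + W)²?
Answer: -9283/5262 ≈ -1.7642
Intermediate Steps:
F(n, N) = -n
M(u) = (5 + u)² (M(u) = (u + 5)² = (5 + u)²)
o(P, C) = 64 (o(P, C) = (5 - 1*(-3))² = (5 + 3)² = 8² = 64)
(18502 + o(k(-3, -2), 219))/(35371 - 45895) = (18502 + 64)/(35371 - 45895) = 18566/(-10524) = 18566*(-1/10524) = -9283/5262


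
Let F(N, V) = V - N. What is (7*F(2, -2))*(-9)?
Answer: 252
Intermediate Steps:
(7*F(2, -2))*(-9) = (7*(-2 - 1*2))*(-9) = (7*(-2 - 2))*(-9) = (7*(-4))*(-9) = -28*(-9) = 252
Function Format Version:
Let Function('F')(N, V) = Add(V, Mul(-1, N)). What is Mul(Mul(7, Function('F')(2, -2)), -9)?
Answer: 252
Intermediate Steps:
Mul(Mul(7, Function('F')(2, -2)), -9) = Mul(Mul(7, Add(-2, Mul(-1, 2))), -9) = Mul(Mul(7, Add(-2, -2)), -9) = Mul(Mul(7, -4), -9) = Mul(-28, -9) = 252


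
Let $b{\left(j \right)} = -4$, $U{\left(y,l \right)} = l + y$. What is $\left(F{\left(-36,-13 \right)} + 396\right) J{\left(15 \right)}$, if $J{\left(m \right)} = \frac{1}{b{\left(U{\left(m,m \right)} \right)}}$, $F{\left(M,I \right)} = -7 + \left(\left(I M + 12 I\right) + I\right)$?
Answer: $-172$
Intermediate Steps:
$F{\left(M,I \right)} = -7 + 13 I + I M$ ($F{\left(M,I \right)} = -7 + \left(\left(12 I + I M\right) + I\right) = -7 + \left(13 I + I M\right) = -7 + 13 I + I M$)
$J{\left(m \right)} = - \frac{1}{4}$ ($J{\left(m \right)} = \frac{1}{-4} = - \frac{1}{4}$)
$\left(F{\left(-36,-13 \right)} + 396\right) J{\left(15 \right)} = \left(\left(-7 + 13 \left(-13\right) - -468\right) + 396\right) \left(- \frac{1}{4}\right) = \left(\left(-7 - 169 + 468\right) + 396\right) \left(- \frac{1}{4}\right) = \left(292 + 396\right) \left(- \frac{1}{4}\right) = 688 \left(- \frac{1}{4}\right) = -172$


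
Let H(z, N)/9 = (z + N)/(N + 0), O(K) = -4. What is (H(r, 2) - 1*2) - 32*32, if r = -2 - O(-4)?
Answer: -1008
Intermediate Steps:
r = 2 (r = -2 - 1*(-4) = -2 + 4 = 2)
H(z, N) = 9*(N + z)/N (H(z, N) = 9*((z + N)/(N + 0)) = 9*((N + z)/N) = 9*(N + z)/N)
(H(r, 2) - 1*2) - 32*32 = ((9 + 9*2/2) - 1*2) - 32*32 = ((9 + 9*2*(½)) - 2) - 1024 = ((9 + 9) - 2) - 1024 = (18 - 2) - 1024 = 16 - 1024 = -1008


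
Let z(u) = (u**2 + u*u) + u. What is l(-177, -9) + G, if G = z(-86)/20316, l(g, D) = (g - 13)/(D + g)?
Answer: 549613/314898 ≈ 1.7454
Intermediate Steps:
z(u) = u + 2*u**2 (z(u) = (u**2 + u**2) + u = 2*u**2 + u = u + 2*u**2)
l(g, D) = (-13 + g)/(D + g)
G = 2451/3386 (G = -86*(1 + 2*(-86))/20316 = -86*(1 - 172)*(1/20316) = -86*(-171)*(1/20316) = 14706*(1/20316) = 2451/3386 ≈ 0.72386)
l(-177, -9) + G = (-13 - 177)/(-9 - 177) + 2451/3386 = -190/(-186) + 2451/3386 = -1/186*(-190) + 2451/3386 = 95/93 + 2451/3386 = 549613/314898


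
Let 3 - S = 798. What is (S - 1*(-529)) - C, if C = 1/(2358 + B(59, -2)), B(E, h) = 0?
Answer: -627229/2358 ≈ -266.00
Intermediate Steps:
S = -795 (S = 3 - 1*798 = 3 - 798 = -795)
C = 1/2358 (C = 1/(2358 + 0) = 1/2358 ≈ 0.00042409)
(S - 1*(-529)) - C = (-795 - 1*(-529)) - 1*1/2358 = (-795 + 529) - 1/2358 = -266 - 1/2358 = -627229/2358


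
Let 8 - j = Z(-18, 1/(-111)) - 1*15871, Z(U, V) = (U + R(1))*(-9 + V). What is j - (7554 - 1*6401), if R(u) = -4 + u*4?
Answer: 538862/37 ≈ 14564.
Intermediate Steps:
R(u) = -4 + 4*u
Z(U, V) = U*(-9 + V) (Z(U, V) = (U + (-4 + 4*1))*(-9 + V) = (U + (-4 + 4))*(-9 + V) = (U + 0)*(-9 + V) = U*(-9 + V))
j = 581523/37 (j = 8 - (-18*(-9 + 1/(-111)) - 1*15871) = 8 - (-18*(-9 - 1/111) - 15871) = 8 - (-18*(-1000/111) - 15871) = 8 - (6000/37 - 15871) = 8 - 1*(-581227/37) = 8 + 581227/37 = 581523/37 ≈ 15717.)
j - (7554 - 1*6401) = 581523/37 - (7554 - 1*6401) = 581523/37 - (7554 - 6401) = 581523/37 - 1*1153 = 581523/37 - 1153 = 538862/37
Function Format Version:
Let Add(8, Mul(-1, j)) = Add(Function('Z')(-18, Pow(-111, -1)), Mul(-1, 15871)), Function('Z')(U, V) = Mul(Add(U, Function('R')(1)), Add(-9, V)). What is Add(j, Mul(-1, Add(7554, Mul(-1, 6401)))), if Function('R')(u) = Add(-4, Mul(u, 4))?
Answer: Rational(538862, 37) ≈ 14564.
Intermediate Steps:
Function('R')(u) = Add(-4, Mul(4, u))
Function('Z')(U, V) = Mul(U, Add(-9, V)) (Function('Z')(U, V) = Mul(Add(U, Add(-4, Mul(4, 1))), Add(-9, V)) = Mul(Add(U, Add(-4, 4)), Add(-9, V)) = Mul(Add(U, 0), Add(-9, V)) = Mul(U, Add(-9, V)))
j = Rational(581523, 37) (j = Add(8, Mul(-1, Add(Mul(-18, Add(-9, Pow(-111, -1))), Mul(-1, 15871)))) = Add(8, Mul(-1, Add(Mul(-18, Add(-9, Rational(-1, 111))), -15871))) = Add(8, Mul(-1, Add(Mul(-18, Rational(-1000, 111)), -15871))) = Add(8, Mul(-1, Add(Rational(6000, 37), -15871))) = Add(8, Mul(-1, Rational(-581227, 37))) = Add(8, Rational(581227, 37)) = Rational(581523, 37) ≈ 15717.)
Add(j, Mul(-1, Add(7554, Mul(-1, 6401)))) = Add(Rational(581523, 37), Mul(-1, Add(7554, Mul(-1, 6401)))) = Add(Rational(581523, 37), Mul(-1, Add(7554, -6401))) = Add(Rational(581523, 37), Mul(-1, 1153)) = Add(Rational(581523, 37), -1153) = Rational(538862, 37)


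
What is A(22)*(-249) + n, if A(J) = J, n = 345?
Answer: -5133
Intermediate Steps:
A(22)*(-249) + n = 22*(-249) + 345 = -5478 + 345 = -5133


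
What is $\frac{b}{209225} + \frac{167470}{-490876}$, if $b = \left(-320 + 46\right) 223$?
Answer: $- \frac{32516208051}{51351765550} \approx -0.63321$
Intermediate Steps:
$b = -61102$ ($b = \left(-274\right) 223 = -61102$)
$\frac{b}{209225} + \frac{167470}{-490876} = - \frac{61102}{209225} + \frac{167470}{-490876} = \left(-61102\right) \frac{1}{209225} + 167470 \left(- \frac{1}{490876}\right) = - \frac{61102}{209225} - \frac{83735}{245438} = - \frac{32516208051}{51351765550}$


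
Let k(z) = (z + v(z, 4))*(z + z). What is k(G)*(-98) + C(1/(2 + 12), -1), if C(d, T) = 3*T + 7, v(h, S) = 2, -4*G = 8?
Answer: 4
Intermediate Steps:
G = -2 (G = -¼*8 = -2)
k(z) = 2*z*(2 + z) (k(z) = (z + 2)*(z + z) = (2 + z)*(2*z) = 2*z*(2 + z))
C(d, T) = 7 + 3*T
k(G)*(-98) + C(1/(2 + 12), -1) = (2*(-2)*(2 - 2))*(-98) + (7 + 3*(-1)) = (2*(-2)*0)*(-98) + (7 - 3) = 0*(-98) + 4 = 0 + 4 = 4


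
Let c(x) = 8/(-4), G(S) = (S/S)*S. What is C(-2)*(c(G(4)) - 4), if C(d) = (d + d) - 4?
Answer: 48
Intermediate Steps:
G(S) = S (G(S) = 1*S = S)
C(d) = -4 + 2*d (C(d) = 2*d - 4 = -4 + 2*d)
c(x) = -2 (c(x) = 8*(-¼) = -2)
C(-2)*(c(G(4)) - 4) = (-4 + 2*(-2))*(-2 - 4) = (-4 - 4)*(-6) = -8*(-6) = 48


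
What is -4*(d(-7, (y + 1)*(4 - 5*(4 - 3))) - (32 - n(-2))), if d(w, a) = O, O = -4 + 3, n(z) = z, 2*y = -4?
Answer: 140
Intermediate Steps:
y = -2 (y = (1/2)*(-4) = -2)
O = -1
d(w, a) = -1
-4*(d(-7, (y + 1)*(4 - 5*(4 - 3))) - (32 - n(-2))) = -4*(-1 - (32 - 1*(-2))) = -4*(-1 - (32 + 2)) = -4*(-1 - 1*34) = -4*(-1 - 34) = -4*(-35) = 140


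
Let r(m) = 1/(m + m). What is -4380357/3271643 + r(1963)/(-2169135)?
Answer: -37303225387643213/27861390340148430 ≈ -1.3389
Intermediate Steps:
r(m) = 1/(2*m)
-4380357/3271643 + r(1963)/(-2169135) = -4380357/3271643 + ((1/2)/1963)/(-2169135) = -4380357*1/3271643 + ((1/2)*(1/1963))*(-1/2169135) = -4380357/3271643 + (1/3926)*(-1/2169135) = -4380357/3271643 - 1/8516024010 = -37303225387643213/27861390340148430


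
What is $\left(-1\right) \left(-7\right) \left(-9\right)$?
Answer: $-63$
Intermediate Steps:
$\left(-1\right) \left(-7\right) \left(-9\right) = 7 \left(-9\right) = -63$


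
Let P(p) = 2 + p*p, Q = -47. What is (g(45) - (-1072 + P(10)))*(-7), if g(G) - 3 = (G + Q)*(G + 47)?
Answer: -5523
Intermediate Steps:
g(G) = 3 + (-47 + G)*(47 + G) (g(G) = 3 + (G - 47)*(G + 47) = 3 + (-47 + G)*(47 + G))
P(p) = 2 + p²
(g(45) - (-1072 + P(10)))*(-7) = ((-2206 + 45²) - (-1072 + (2 + 10²)))*(-7) = ((-2206 + 2025) - (-1072 + (2 + 100)))*(-7) = (-181 - (-1072 + 102))*(-7) = (-181 - 1*(-970))*(-7) = (-181 + 970)*(-7) = 789*(-7) = -5523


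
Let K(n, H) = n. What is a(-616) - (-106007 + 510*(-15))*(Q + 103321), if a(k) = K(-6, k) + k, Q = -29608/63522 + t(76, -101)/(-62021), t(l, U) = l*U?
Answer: 23132163836435448439/1969848981 ≈ 1.1743e+10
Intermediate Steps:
t(l, U) = U*l
Q = -674361448/1969848981 (Q = -29608/63522 - 101*76/(-62021) = -29608*1/63522 - 7676*(-1/62021) = -14804/31761 + 7676/62021 = -674361448/1969848981 ≈ -0.34234)
a(k) = -6 + k
a(-616) - (-106007 + 510*(-15))*(Q + 103321) = (-6 - 616) - (-106007 + 510*(-15))*(-674361448/1969848981 + 103321) = -622 - (-106007 - 7650)*203526092204453/1969848981 = -622 - (-113657)*203526092204453/1969848981 = -622 - 1*(-23132165061681514621/1969848981) = -622 + 23132165061681514621/1969848981 = 23132163836435448439/1969848981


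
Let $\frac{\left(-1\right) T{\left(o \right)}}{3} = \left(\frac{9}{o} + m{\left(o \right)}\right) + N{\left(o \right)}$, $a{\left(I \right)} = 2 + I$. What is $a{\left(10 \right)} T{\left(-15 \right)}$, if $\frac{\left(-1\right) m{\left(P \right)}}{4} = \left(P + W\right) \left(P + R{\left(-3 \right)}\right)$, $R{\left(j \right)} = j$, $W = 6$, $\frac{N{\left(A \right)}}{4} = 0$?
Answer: $\frac{116748}{5} \approx 23350.0$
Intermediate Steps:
$N{\left(A \right)} = 0$ ($N{\left(A \right)} = 4 \cdot 0 = 0$)
$m{\left(P \right)} = - 4 \left(-3 + P\right) \left(6 + P\right)$ ($m{\left(P \right)} = - 4 \left(P + 6\right) \left(P - 3\right) = - 4 \left(6 + P\right) \left(-3 + P\right) = - 4 \left(-3 + P\right) \left(6 + P\right)$)
$T{\left(o \right)} = -216 - \frac{27}{o} + 12 o^{2} + 36 o$ ($T{\left(o \right)} = - 3 \left(\left(\frac{9}{o} - \left(-72 + 4 o^{2} + 12 o\right)\right) + 0\right) = - 3 \left(\left(72 - 12 o - 4 o^{2} + \frac{9}{o}\right) + 0\right) = - 3 \left(72 - 12 o - 4 o^{2} + \frac{9}{o}\right) = -216 - \frac{27}{o} + 12 o^{2} + 36 o$)
$a{\left(10 \right)} T{\left(-15 \right)} = \left(2 + 10\right) \left(-216 - \frac{27}{-15} + 12 \left(-15\right)^{2} + 36 \left(-15\right)\right) = 12 \left(-216 - - \frac{9}{5} + 12 \cdot 225 - 540\right) = 12 \left(-216 + \frac{9}{5} + 2700 - 540\right) = 12 \cdot \frac{9729}{5} = \frac{116748}{5}$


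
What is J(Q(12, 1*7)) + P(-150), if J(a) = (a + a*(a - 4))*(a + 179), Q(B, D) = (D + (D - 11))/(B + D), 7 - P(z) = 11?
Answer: -578884/6859 ≈ -84.398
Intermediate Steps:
P(z) = -4 (P(z) = 7 - 1*11 = 7 - 11 = -4)
Q(B, D) = (-11 + 2*D)/(B + D) (Q(B, D) = (D + (-11 + D))/(B + D) = (-11 + 2*D)/(B + D))
J(a) = (179 + a)*(a + a*(-4 + a)) (J(a) = (a + a*(-4 + a))*(179 + a) = (179 + a)*(a + a*(-4 + a)))
J(Q(12, 1*7)) + P(-150) = ((-11 + 2*(1*7))/(12 + 1*7))*(-537 + ((-11 + 2*(1*7))/(12 + 1*7))² + 176*((-11 + 2*(1*7))/(12 + 1*7))) - 4 = ((-11 + 2*7)/(12 + 7))*(-537 + ((-11 + 2*7)/(12 + 7))² + 176*((-11 + 2*7)/(12 + 7))) - 4 = ((-11 + 14)/19)*(-537 + ((-11 + 14)/19)² + 176*((-11 + 14)/19)) - 4 = ((1/19)*3)*(-537 + ((1/19)*3)² + 176*((1/19)*3)) - 4 = 3*(-537 + (3/19)² + 176*(3/19))/19 - 4 = 3*(-537 + 9/361 + 528/19)/19 - 4 = (3/19)*(-183816/361) - 4 = -551448/6859 - 4 = -578884/6859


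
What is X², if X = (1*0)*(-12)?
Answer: 0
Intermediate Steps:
X = 0 (X = 0*(-12) = 0)
X² = 0² = 0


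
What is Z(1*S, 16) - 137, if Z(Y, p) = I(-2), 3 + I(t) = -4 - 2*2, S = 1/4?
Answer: -148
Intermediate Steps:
S = ¼ ≈ 0.25000
I(t) = -11 (I(t) = -3 + (-4 - 2*2) = -3 + (-4 - 4) = -3 - 8 = -11)
Z(Y, p) = -11
Z(1*S, 16) - 137 = -11 - 137 = -148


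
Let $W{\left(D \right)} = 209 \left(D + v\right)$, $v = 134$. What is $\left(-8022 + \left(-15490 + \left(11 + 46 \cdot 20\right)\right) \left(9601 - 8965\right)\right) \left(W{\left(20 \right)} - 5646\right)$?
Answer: $-245960670840$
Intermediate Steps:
$W{\left(D \right)} = 28006 + 209 D$ ($W{\left(D \right)} = 209 \left(D + 134\right) = 209 \left(134 + D\right) = 28006 + 209 D$)
$\left(-8022 + \left(-15490 + \left(11 + 46 \cdot 20\right)\right) \left(9601 - 8965\right)\right) \left(W{\left(20 \right)} - 5646\right) = \left(-8022 + \left(-15490 + \left(11 + 46 \cdot 20\right)\right) \left(9601 - 8965\right)\right) \left(\left(28006 + 209 \cdot 20\right) - 5646\right) = \left(-8022 + \left(-15490 + \left(11 + 920\right)\right) 636\right) \left(\left(28006 + 4180\right) - 5646\right) = \left(-8022 + \left(-15490 + 931\right) 636\right) \left(32186 - 5646\right) = \left(-8022 - 9259524\right) 26540 = \left(-9267546\right) 26540 = -245960670840$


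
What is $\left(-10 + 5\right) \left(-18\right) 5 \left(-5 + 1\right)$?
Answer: $-1800$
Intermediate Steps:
$\left(-10 + 5\right) \left(-18\right) 5 \left(-5 + 1\right) = \left(-5\right) \left(-18\right) 5 \left(-4\right) = 90 \left(-20\right) = -1800$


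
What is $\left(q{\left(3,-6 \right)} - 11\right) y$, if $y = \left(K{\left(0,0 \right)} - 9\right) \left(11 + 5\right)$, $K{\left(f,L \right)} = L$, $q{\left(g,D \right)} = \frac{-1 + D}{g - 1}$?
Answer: $2088$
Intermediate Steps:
$q{\left(g,D \right)} = \frac{-1 + D}{-1 + g}$
$y = -144$ ($y = \left(0 - 9\right) \left(11 + 5\right) = \left(-9\right) 16 = -144$)
$\left(q{\left(3,-6 \right)} - 11\right) y = \left(\frac{-1 - 6}{-1 + 3} - 11\right) \left(-144\right) = \left(\frac{1}{2} \left(-7\right) - 11\right) \left(-144\right) = \left(- \frac{7}{2} - 11\right) \left(-144\right) = \left(- \frac{29}{2}\right) \left(-144\right) = 2088$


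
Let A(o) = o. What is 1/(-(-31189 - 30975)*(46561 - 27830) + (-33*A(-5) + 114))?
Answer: 1/1164394163 ≈ 8.5882e-10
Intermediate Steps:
1/(-(-31189 - 30975)*(46561 - 27830) + (-33*A(-5) + 114)) = 1/(-(-31189 - 30975)*(46561 - 27830) + (-33*(-5) + 114)) = 1/(-(-62164)*18731 + (165 + 114)) = 1/(-1*(-1164393884) + 279) = 1/(1164393884 + 279) = 1/1164394163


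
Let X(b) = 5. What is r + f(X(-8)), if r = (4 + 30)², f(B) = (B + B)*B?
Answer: 1206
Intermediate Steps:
f(B) = 2*B² (f(B) = (2*B)*B = 2*B²)
r = 1156 (r = 34² = 1156)
r + f(X(-8)) = 1156 + 2*5² = 1156 + 2*25 = 1156 + 50 = 1206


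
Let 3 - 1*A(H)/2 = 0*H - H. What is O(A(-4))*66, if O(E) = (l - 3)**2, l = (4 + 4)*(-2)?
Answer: 23826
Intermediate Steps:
l = -16 (l = 8*(-2) = -16)
A(H) = 6 + 2*H (A(H) = 6 - 2*(0*H - H) = 6 - 2*(0 - H) = 6 - (-2)*H = 6 + 2*H)
O(E) = 361 (O(E) = (-16 - 3)**2 = (-19)**2 = 361)
O(A(-4))*66 = 361*66 = 23826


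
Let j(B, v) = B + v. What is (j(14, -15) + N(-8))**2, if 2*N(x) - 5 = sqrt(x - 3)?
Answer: (3 + I*sqrt(11))**2/4 ≈ -0.5 + 4.9749*I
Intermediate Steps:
N(x) = 5/2 + sqrt(-3 + x)/2 (N(x) = 5/2 + sqrt(x - 3)/2 = 5/2 + sqrt(-3 + x)/2)
(j(14, -15) + N(-8))**2 = ((14 - 15) + (5/2 + sqrt(-3 - 8)/2))**2 = (-1 + (5/2 + sqrt(-11)/2))**2 = (-1 + (5/2 + (I*sqrt(11))/2))**2 = (-1 + (5/2 + I*sqrt(11)/2))**2 = (3/2 + I*sqrt(11)/2)**2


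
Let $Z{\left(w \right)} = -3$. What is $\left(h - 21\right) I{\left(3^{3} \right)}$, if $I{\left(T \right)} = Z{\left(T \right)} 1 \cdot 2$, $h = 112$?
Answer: $-546$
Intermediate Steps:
$I{\left(T \right)} = -6$ ($I{\left(T \right)} = \left(-3\right) 1 \cdot 2 = \left(-3\right) 2 = -6$)
$\left(h - 21\right) I{\left(3^{3} \right)} = \left(112 - 21\right) \left(-6\right) = 91 \left(-6\right) = -546$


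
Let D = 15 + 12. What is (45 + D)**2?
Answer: 5184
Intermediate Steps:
D = 27
(45 + D)**2 = (45 + 27)**2 = 72**2 = 5184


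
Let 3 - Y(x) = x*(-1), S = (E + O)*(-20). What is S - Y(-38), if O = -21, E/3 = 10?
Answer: -145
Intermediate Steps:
E = 30 (E = 3*10 = 30)
S = -180 (S = (30 - 21)*(-20) = 9*(-20) = -180)
Y(x) = 3 + x (Y(x) = 3 - x*(-1) = 3 - (-1)*x = 3 + x)
S - Y(-38) = -180 - (3 - 38) = -180 - 1*(-35) = -180 + 35 = -145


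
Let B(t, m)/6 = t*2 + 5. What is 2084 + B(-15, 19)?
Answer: 1934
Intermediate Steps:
B(t, m) = 30 + 12*t (B(t, m) = 6*(t*2 + 5) = 6*(2*t + 5) = 6*(5 + 2*t) = 30 + 12*t)
2084 + B(-15, 19) = 2084 + (30 + 12*(-15)) = 2084 + (30 - 180) = 2084 - 150 = 1934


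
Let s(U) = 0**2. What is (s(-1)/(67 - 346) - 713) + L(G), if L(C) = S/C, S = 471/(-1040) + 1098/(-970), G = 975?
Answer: -23376471293/32786000 ≈ -713.00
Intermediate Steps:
S = -159879/100880 (S = 471*(-1/1040) + 1098*(-1/970) = -471/1040 - 549/485 = -159879/100880 ≈ -1.5848)
s(U) = 0
L(C) = -159879/(100880*C)
(s(-1)/(67 - 346) - 713) + L(G) = (0/(67 - 346) - 713) - 159879/100880/975 = (0/(-279) - 713) - 159879/100880*1/975 = (0*(-1/279) - 713) - 53293/32786000 = (0 - 713) - 53293/32786000 = -713 - 53293/32786000 = -23376471293/32786000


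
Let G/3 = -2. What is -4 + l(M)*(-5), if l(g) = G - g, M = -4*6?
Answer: -94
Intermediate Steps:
M = -24
G = -6 (G = 3*(-2) = -6)
l(g) = -6 - g
-4 + l(M)*(-5) = -4 + (-6 - 1*(-24))*(-5) = -4 + (-6 + 24)*(-5) = -4 + 18*(-5) = -4 - 90 = -94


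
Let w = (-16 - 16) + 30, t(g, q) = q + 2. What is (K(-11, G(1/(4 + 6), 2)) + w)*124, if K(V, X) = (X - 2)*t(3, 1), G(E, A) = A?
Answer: -248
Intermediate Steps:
t(g, q) = 2 + q
w = -2 (w = -32 + 30 = -2)
K(V, X) = -6 + 3*X (K(V, X) = (X - 2)*(2 + 1) = (-2 + X)*3 = -6 + 3*X)
(K(-11, G(1/(4 + 6), 2)) + w)*124 = ((-6 + 3*2) - 2)*124 = ((-6 + 6) - 2)*124 = (0 - 2)*124 = -2*124 = -248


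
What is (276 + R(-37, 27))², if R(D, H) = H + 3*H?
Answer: 147456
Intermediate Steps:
R(D, H) = 4*H
(276 + R(-37, 27))² = (276 + 4*27)² = (276 + 108)² = 384² = 147456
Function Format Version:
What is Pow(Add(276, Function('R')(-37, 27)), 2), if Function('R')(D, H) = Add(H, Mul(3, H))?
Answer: 147456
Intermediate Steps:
Function('R')(D, H) = Mul(4, H)
Pow(Add(276, Function('R')(-37, 27)), 2) = Pow(Add(276, Mul(4, 27)), 2) = Pow(Add(276, 108), 2) = Pow(384, 2) = 147456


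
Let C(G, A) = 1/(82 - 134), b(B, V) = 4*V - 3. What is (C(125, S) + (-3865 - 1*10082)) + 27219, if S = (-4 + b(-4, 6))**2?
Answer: 690143/52 ≈ 13272.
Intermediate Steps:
b(B, V) = -3 + 4*V
S = 289 (S = (-4 + (-3 + 4*6))**2 = (-4 + (-3 + 24))**2 = (-4 + 21)**2 = 17**2 = 289)
C(G, A) = -1/52 (C(G, A) = 1/(-52) = -1/52)
(C(125, S) + (-3865 - 1*10082)) + 27219 = (-1/52 + (-3865 - 1*10082)) + 27219 = (-1/52 + (-3865 - 10082)) + 27219 = (-1/52 - 13947) + 27219 = -725245/52 + 27219 = 690143/52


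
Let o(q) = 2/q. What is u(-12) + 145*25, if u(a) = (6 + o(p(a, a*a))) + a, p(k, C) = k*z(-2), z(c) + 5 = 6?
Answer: 21713/6 ≈ 3618.8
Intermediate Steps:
z(c) = 1 (z(c) = -5 + 6 = 1)
p(k, C) = k (p(k, C) = k*1 = k)
u(a) = 6 + a + 2/a (u(a) = (6 + 2/a) + a = 6 + a + 2/a)
u(-12) + 145*25 = (6 - 12 + 2/(-12)) + 145*25 = (6 - 12 + 2*(-1/12)) + 3625 = (6 - 12 - 1/6) + 3625 = -37/6 + 3625 = 21713/6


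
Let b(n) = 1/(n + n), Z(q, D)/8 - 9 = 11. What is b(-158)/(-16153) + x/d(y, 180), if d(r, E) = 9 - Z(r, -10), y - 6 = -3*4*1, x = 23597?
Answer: -120447299605/770756548 ≈ -156.27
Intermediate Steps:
Z(q, D) = 160 (Z(q, D) = 72 + 8*11 = 72 + 88 = 160)
y = -6 (y = 6 - 3*4*1 = 6 - 12*1 = 6 - 12 = -6)
b(n) = 1/(2*n)
d(r, E) = -151 (d(r, E) = 9 - 1*160 = 9 - 160 = -151)
b(-158)/(-16153) + x/d(y, 180) = ((½)/(-158))/(-16153) + 23597/(-151) = ((½)*(-1/158))*(-1/16153) + 23597*(-1/151) = -1/316*(-1/16153) - 23597/151 = 1/5104348 - 23597/151 = -120447299605/770756548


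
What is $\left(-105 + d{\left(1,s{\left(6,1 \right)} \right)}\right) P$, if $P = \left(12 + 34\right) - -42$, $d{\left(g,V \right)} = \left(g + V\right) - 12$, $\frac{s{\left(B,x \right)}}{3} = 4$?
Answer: $-9152$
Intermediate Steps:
$s{\left(B,x \right)} = 12$ ($s{\left(B,x \right)} = 3 \cdot 4 = 12$)
$d{\left(g,V \right)} = -12 + V + g$ ($d{\left(g,V \right)} = \left(V + g\right) - 12 = -12 + V + g$)
$P = 88$ ($P = 46 + 42 = 88$)
$\left(-105 + d{\left(1,s{\left(6,1 \right)} \right)}\right) P = \left(-105 + \left(-12 + 12 + 1\right)\right) 88 = \left(-105 + 1\right) 88 = \left(-104\right) 88 = -9152$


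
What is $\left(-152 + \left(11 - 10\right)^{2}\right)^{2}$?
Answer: $22801$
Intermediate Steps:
$\left(-152 + \left(11 - 10\right)^{2}\right)^{2} = \left(-152 + 1^{2}\right)^{2} = \left(-152 + 1\right)^{2} = \left(-151\right)^{2} = 22801$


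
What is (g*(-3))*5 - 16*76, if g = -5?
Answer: -1141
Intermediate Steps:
(g*(-3))*5 - 16*76 = -5*(-3)*5 - 16*76 = 15*5 - 1216 = 75 - 1216 = -1141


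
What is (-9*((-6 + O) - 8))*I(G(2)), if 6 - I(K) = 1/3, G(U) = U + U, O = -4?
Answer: 918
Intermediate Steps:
G(U) = 2*U
I(K) = 17/3 (I(K) = 6 - 1/3 = 6 - 1*⅓ = 6 - ⅓ = 17/3)
(-9*((-6 + O) - 8))*I(G(2)) = -9*((-6 - 4) - 8)*(17/3) = -9*(-10 - 8)*(17/3) = -9*(-18)*(17/3) = 162*(17/3) = 918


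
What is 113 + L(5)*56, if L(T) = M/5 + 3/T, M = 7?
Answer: 225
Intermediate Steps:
L(T) = 7/5 + 3/T
113 + L(5)*56 = 113 + (7/5 + 3/5)*56 = 113 + (7/5 + 3*(⅕))*56 = 113 + (7/5 + ⅗)*56 = 113 + 2*56 = 113 + 112 = 225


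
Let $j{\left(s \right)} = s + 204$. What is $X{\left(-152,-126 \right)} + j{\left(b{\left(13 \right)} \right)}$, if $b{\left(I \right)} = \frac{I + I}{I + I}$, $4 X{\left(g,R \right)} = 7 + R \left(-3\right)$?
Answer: $\frac{1205}{4} \approx 301.25$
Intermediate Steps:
$X{\left(g,R \right)} = \frac{7}{4} - \frac{3 R}{4}$ ($X{\left(g,R \right)} = \frac{7 + R \left(-3\right)}{4} = \frac{7 - 3 R}{4} = \frac{7}{4} - \frac{3 R}{4}$)
$b{\left(I \right)} = 1$ ($b{\left(I \right)} = \frac{2 I}{2 I} = 2 I \frac{1}{2 I} = 1$)
$j{\left(s \right)} = 204 + s$
$X{\left(-152,-126 \right)} + j{\left(b{\left(13 \right)} \right)} = \left(\frac{7}{4} - - \frac{189}{2}\right) + \left(204 + 1\right) = \left(\frac{7}{4} + \frac{189}{2}\right) + 205 = \frac{385}{4} + 205 = \frac{1205}{4}$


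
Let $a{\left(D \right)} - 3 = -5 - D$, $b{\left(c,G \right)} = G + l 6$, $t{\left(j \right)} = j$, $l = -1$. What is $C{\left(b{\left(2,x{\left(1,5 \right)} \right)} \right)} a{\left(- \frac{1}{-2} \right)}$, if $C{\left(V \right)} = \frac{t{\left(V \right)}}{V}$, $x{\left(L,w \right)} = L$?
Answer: $- \frac{5}{2} \approx -2.5$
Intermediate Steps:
$b{\left(c,G \right)} = -6 + G$ ($b{\left(c,G \right)} = G - 6 = -6 + G$)
$C{\left(V \right)} = 1$ ($C{\left(V \right)} = \frac{V}{V} = 1$)
$a{\left(D \right)} = -2 - D$ ($a{\left(D \right)} = 3 - \left(5 + D\right) = -2 - D$)
$C{\left(b{\left(2,x{\left(1,5 \right)} \right)} \right)} a{\left(- \frac{1}{-2} \right)} = 1 \left(-2 - - \frac{1}{-2}\right) = 1 \left(-2 - \left(-1\right) \left(- \frac{1}{2}\right)\right) = 1 \left(-2 - \frac{1}{2}\right) = 1 \left(- \frac{5}{2}\right) = - \frac{5}{2}$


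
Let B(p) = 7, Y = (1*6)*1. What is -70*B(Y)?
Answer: -490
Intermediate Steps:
Y = 6 (Y = 6*1 = 6)
-70*B(Y) = -70*7 = -490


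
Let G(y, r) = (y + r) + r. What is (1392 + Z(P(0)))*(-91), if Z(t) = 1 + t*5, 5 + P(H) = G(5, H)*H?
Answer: -124488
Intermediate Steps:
G(y, r) = y + 2*r (G(y, r) = (r + y) + r = y + 2*r)
P(H) = -5 + H*(5 + 2*H) (P(H) = -5 + (5 + 2*H)*H = -5 + H*(5 + 2*H))
Z(t) = 1 + 5*t
(1392 + Z(P(0)))*(-91) = (1392 + (1 + 5*(-5 + 0*(5 + 2*0))))*(-91) = (1392 + (1 + 5*(-5 + 0*(5 + 0))))*(-91) = (1392 + (1 + 5*(-5 + 0*5)))*(-91) = (1392 + (1 + 5*(-5 + 0)))*(-91) = (1392 + (1 + 5*(-5)))*(-91) = (1392 + (1 - 25))*(-91) = (1392 - 24)*(-91) = 1368*(-91) = -124488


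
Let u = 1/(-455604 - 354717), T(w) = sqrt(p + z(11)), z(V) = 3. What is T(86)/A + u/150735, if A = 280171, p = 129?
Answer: -1/122143735935 + 2*sqrt(33)/280171 ≈ 4.1008e-5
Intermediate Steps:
T(w) = 2*sqrt(33) (T(w) = sqrt(129 + 3) = sqrt(132) = 2*sqrt(33))
u = -1/810321 (u = 1/(-810321) = -1/810321 ≈ -1.2341e-6)
T(86)/A + u/150735 = (2*sqrt(33))/280171 - 1/810321/150735 = (2*sqrt(33))*(1/280171) - 1/810321*1/150735 = 2*sqrt(33)/280171 - 1/122143735935 = -1/122143735935 + 2*sqrt(33)/280171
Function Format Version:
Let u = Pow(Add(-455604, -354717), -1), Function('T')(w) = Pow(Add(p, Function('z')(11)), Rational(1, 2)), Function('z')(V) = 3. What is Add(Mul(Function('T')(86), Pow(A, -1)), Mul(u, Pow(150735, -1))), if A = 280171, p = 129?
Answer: Add(Rational(-1, 122143735935), Mul(Rational(2, 280171), Pow(33, Rational(1, 2)))) ≈ 4.1008e-5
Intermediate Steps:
Function('T')(w) = Mul(2, Pow(33, Rational(1, 2))) (Function('T')(w) = Pow(Add(129, 3), Rational(1, 2)) = Pow(132, Rational(1, 2)) = Mul(2, Pow(33, Rational(1, 2))))
u = Rational(-1, 810321) (u = Pow(-810321, -1) = Rational(-1, 810321) ≈ -1.2341e-6)
Add(Mul(Function('T')(86), Pow(A, -1)), Mul(u, Pow(150735, -1))) = Add(Mul(Mul(2, Pow(33, Rational(1, 2))), Pow(280171, -1)), Mul(Rational(-1, 810321), Pow(150735, -1))) = Add(Mul(Mul(2, Pow(33, Rational(1, 2))), Rational(1, 280171)), Mul(Rational(-1, 810321), Rational(1, 150735))) = Add(Mul(Rational(2, 280171), Pow(33, Rational(1, 2))), Rational(-1, 122143735935)) = Add(Rational(-1, 122143735935), Mul(Rational(2, 280171), Pow(33, Rational(1, 2))))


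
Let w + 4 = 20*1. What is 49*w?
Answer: 784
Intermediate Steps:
w = 16 (w = -4 + 20*1 = -4 + 20 = 16)
49*w = 49*16 = 784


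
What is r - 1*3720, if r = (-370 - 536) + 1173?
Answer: -3453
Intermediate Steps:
r = 267 (r = -906 + 1173 = 267)
r - 1*3720 = 267 - 1*3720 = 267 - 3720 = -3453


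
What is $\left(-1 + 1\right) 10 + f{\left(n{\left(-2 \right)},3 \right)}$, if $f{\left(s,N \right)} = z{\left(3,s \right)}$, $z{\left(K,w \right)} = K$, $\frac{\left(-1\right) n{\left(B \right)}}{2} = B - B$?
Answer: $3$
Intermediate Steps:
$n{\left(B \right)} = 0$ ($n{\left(B \right)} = - 2 \left(B - B\right) = \left(-2\right) 0 = 0$)
$f{\left(s,N \right)} = 3$
$\left(-1 + 1\right) 10 + f{\left(n{\left(-2 \right)},3 \right)} = \left(-1 + 1\right) 10 + 3 = 0 \cdot 10 + 3 = 0 + 3 = 3$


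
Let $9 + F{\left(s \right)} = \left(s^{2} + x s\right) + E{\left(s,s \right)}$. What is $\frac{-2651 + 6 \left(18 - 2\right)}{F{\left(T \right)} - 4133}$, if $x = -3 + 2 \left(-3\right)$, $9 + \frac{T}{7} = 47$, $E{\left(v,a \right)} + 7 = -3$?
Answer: $- \frac{511}{12842} \approx -0.039791$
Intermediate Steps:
$E{\left(v,a \right)} = -10$ ($E{\left(v,a \right)} = -7 - 3 = -10$)
$T = 266$ ($T = -63 + 7 \cdot 47 = -63 + 329 = 266$)
$x = -9$ ($x = -3 - 6 = -9$)
$F{\left(s \right)} = -19 + s^{2} - 9 s$ ($F{\left(s \right)} = -9 - \left(10 - s^{2} + 9 s\right) = -19 + s^{2} - 9 s$)
$\frac{-2651 + 6 \left(18 - 2\right)}{F{\left(T \right)} - 4133} = \frac{-2651 + 6 \left(18 - 2\right)}{\left(-19 + 266^{2} - 2394\right) - 4133} = \frac{-2651 + 6 \cdot 16}{\left(-19 + 70756 - 2394\right) - 4133} = \frac{-2651 + 96}{68343 - 4133} = - \frac{2555}{64210} = \left(-2555\right) \frac{1}{64210} = - \frac{511}{12842}$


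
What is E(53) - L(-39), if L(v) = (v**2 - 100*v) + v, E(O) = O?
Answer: -5329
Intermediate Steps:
L(v) = v**2 - 99*v
E(53) - L(-39) = 53 - (-39)*(-99 - 39) = 53 - (-39)*(-138) = 53 - 1*5382 = 53 - 5382 = -5329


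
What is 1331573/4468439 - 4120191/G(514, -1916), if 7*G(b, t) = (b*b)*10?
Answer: -125357792459863/11805437100440 ≈ -10.619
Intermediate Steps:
G(b, t) = 10*b**2/7 (G(b, t) = ((b*b)*10)/7 = (b**2*10)/7 = (10*b**2)/7 = 10*b**2/7)
1331573/4468439 - 4120191/G(514, -1916) = 1331573/4468439 - 4120191/((10/7)*514**2) = 1331573*(1/4468439) - 4120191/((10/7)*264196) = 1331573/4468439 - 4120191/2641960/7 = 1331573/4468439 - 4120191*7/2641960 = 1331573/4468439 - 28841337/2641960 = -125357792459863/11805437100440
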